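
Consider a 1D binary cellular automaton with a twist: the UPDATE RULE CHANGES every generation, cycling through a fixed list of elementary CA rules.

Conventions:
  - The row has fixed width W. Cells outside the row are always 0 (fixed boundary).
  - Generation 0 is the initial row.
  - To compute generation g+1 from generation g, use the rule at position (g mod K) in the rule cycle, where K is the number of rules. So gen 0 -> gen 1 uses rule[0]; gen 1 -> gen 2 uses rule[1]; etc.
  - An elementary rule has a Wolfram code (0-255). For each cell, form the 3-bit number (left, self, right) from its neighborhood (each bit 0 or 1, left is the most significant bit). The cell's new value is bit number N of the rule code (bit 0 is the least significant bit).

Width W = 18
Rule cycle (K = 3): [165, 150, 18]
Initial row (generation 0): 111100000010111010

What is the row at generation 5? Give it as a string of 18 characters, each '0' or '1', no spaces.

Gen 0: 111100000010111010
Gen 1 (rule 165): 011001111011010110
Gen 2 (rule 150): 100110110000010001
Gen 3 (rule 18): 011000001000101010
Gen 4 (rule 165): 000011101010111110
Gen 5 (rule 150): 000101001010011101

Answer: 000101001010011101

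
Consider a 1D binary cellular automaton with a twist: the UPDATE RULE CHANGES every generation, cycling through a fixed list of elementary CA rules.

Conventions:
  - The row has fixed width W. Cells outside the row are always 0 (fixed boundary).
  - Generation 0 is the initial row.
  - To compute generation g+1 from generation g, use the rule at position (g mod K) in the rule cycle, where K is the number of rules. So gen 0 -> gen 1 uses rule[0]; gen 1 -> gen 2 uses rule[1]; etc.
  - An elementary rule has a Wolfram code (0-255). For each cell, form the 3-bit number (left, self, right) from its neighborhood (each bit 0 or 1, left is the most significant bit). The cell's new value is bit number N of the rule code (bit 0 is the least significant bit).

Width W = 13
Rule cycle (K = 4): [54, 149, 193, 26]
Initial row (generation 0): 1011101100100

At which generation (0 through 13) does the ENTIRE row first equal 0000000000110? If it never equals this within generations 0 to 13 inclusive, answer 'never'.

Gen 0: 1011101100100
Gen 1 (rule 54): 1100010011110
Gen 2 (rule 149): 0011011001101
Gen 3 (rule 193): 1001001000100
Gen 4 (rule 26): 0110110101010
Gen 5 (rule 54): 1001001111111
Gen 6 (rule 149): 1101100111110
Gen 7 (rule 193): 0100100011110
Gen 8 (rule 26): 1011010110001
Gen 9 (rule 54): 1100111001011
Gen 10 (rule 149): 0010010101000
Gen 11 (rule 193): 1000000000011
Gen 12 (rule 26): 0100000000110
Gen 13 (rule 54): 1110000001001

Answer: never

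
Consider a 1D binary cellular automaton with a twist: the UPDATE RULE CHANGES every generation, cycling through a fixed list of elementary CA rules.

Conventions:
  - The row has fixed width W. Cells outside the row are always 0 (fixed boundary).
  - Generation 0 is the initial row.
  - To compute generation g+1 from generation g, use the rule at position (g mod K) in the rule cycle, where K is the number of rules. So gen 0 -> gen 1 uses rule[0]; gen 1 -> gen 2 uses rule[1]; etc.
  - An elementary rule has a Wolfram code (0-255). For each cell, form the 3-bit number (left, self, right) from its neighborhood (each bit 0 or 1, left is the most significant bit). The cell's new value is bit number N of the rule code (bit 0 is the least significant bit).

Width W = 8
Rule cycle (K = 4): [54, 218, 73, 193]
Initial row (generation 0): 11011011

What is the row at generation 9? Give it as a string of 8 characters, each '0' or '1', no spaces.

Answer: 00100100

Derivation:
Gen 0: 11011011
Gen 1 (rule 54): 00100100
Gen 2 (rule 218): 01011010
Gen 3 (rule 73): 00011000
Gen 4 (rule 193): 11001011
Gen 5 (rule 54): 00111100
Gen 6 (rule 218): 01111110
Gen 7 (rule 73): 01000010
Gen 8 (rule 193): 00011000
Gen 9 (rule 54): 00100100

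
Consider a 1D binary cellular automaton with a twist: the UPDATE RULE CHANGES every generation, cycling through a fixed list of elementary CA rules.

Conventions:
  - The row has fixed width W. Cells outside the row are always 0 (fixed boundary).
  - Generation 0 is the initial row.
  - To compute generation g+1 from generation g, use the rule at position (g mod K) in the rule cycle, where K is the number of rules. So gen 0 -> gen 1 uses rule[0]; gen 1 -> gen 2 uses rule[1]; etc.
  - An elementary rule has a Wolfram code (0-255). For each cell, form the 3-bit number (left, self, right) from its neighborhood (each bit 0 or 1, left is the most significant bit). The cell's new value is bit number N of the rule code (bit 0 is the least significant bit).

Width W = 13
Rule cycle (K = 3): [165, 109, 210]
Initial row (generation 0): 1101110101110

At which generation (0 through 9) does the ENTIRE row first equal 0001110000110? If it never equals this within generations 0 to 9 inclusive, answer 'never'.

Answer: 9

Derivation:
Gen 0: 1101110101110
Gen 1 (rule 165): 0010101110100
Gen 2 (rule 109): 1011111011101
Gen 3 (rule 210): 0001111001100
Gen 4 (rule 165): 1100110000001
Gen 5 (rule 109): 1100110111101
Gen 6 (rule 210): 0111010011100
Gen 7 (rule 165): 0010110001001
Gen 8 (rule 109): 1011110101001
Gen 9 (rule 210): 0001110000110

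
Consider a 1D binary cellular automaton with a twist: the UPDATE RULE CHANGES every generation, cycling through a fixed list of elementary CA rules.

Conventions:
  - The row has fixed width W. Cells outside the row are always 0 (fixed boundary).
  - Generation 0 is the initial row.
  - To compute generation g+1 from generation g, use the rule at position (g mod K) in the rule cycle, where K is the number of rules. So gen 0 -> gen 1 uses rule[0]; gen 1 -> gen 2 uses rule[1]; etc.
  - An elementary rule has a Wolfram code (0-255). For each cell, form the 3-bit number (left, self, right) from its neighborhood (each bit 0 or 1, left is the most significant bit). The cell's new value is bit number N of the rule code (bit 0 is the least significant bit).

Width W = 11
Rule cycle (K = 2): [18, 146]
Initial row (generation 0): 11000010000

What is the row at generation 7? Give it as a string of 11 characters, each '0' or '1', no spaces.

Gen 0: 11000010000
Gen 1 (rule 18): 00100101000
Gen 2 (rule 146): 01011000100
Gen 3 (rule 18): 10000101010
Gen 4 (rule 146): 01001000001
Gen 5 (rule 18): 10110100010
Gen 6 (rule 146): 00000010101
Gen 7 (rule 18): 00000100000

Answer: 00000100000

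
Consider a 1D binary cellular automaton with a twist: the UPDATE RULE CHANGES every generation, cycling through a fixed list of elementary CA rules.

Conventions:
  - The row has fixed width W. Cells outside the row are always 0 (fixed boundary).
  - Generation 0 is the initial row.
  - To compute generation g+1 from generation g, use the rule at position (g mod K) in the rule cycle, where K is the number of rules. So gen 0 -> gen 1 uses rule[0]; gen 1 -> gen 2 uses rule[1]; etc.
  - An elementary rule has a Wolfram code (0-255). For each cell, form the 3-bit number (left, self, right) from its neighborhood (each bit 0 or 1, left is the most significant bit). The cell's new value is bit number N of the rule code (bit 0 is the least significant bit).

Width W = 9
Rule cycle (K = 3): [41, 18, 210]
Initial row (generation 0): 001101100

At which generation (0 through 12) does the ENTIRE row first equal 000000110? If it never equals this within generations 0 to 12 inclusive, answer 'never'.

Gen 0: 001101100
Gen 1 (rule 41): 101011001
Gen 2 (rule 18): 000000110
Gen 3 (rule 210): 000001011
Gen 4 (rule 41): 111100110
Gen 5 (rule 18): 000011001
Gen 6 (rule 210): 000101110
Gen 7 (rule 41): 110011000
Gen 8 (rule 18): 001100100
Gen 9 (rule 210): 010111010
Gen 10 (rule 41): 001100100
Gen 11 (rule 18): 010011010
Gen 12 (rule 210): 101101001

Answer: 2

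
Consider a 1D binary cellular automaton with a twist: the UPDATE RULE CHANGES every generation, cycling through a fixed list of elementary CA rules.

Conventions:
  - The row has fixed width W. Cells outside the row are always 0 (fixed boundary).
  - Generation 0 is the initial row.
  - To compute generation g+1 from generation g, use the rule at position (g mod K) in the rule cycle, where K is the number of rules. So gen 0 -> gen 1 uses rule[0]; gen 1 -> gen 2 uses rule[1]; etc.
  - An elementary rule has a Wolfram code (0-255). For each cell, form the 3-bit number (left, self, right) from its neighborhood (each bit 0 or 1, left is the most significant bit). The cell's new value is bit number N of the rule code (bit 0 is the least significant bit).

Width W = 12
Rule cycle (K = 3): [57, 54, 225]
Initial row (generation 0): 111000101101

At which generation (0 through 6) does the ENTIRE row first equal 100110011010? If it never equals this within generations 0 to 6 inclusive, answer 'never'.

Answer: 1

Derivation:
Gen 0: 111000101101
Gen 1 (rule 57): 100110011010
Gen 2 (rule 54): 111001100111
Gen 3 (rule 225): 011000100011
Gen 4 (rule 57): 010110011010
Gen 5 (rule 54): 111001100111
Gen 6 (rule 225): 011000100011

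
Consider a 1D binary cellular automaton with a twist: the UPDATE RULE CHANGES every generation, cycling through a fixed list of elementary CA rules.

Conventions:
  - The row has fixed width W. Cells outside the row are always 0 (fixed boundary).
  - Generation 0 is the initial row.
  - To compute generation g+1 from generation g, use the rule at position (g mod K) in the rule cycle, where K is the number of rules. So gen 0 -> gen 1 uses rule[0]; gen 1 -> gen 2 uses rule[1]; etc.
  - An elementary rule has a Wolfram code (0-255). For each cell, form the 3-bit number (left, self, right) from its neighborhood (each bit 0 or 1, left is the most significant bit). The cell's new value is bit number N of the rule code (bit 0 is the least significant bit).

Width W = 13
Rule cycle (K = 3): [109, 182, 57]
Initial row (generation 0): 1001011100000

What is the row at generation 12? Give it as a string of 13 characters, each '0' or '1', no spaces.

Answer: 1001001100110

Derivation:
Gen 0: 1001011100000
Gen 1 (rule 109): 1001110101111
Gen 2 (rule 182): 1110101110110
Gen 3 (rule 57): 1001011001101
Gen 4 (rule 109): 1001111001111
Gen 5 (rule 182): 1110110110110
Gen 6 (rule 57): 1001101101101
Gen 7 (rule 109): 1001111111111
Gen 8 (rule 182): 1110111111110
Gen 9 (rule 57): 1001100000001
Gen 10 (rule 109): 1001101111101
Gen 11 (rule 182): 1110010111011
Gen 12 (rule 57): 1001001100110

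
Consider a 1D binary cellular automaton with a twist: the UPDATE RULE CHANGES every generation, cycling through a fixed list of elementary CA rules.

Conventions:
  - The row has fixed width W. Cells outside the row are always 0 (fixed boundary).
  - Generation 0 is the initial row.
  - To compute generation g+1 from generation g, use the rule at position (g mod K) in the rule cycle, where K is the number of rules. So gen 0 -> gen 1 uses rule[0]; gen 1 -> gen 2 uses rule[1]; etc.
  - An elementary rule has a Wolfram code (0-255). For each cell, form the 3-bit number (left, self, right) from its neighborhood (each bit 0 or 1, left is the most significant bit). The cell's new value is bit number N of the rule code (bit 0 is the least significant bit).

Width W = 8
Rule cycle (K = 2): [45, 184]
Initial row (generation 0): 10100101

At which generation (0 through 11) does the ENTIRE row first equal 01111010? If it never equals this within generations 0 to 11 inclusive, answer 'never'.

Gen 0: 10100101
Gen 1 (rule 45): 11100111
Gen 2 (rule 184): 11010110
Gen 3 (rule 45): 10111100
Gen 4 (rule 184): 01111010
Gen 5 (rule 45): 01000110
Gen 6 (rule 184): 00100101
Gen 7 (rule 45): 10100111
Gen 8 (rule 184): 01010110
Gen 9 (rule 45): 01111100
Gen 10 (rule 184): 01111010
Gen 11 (rule 45): 01000110

Answer: 4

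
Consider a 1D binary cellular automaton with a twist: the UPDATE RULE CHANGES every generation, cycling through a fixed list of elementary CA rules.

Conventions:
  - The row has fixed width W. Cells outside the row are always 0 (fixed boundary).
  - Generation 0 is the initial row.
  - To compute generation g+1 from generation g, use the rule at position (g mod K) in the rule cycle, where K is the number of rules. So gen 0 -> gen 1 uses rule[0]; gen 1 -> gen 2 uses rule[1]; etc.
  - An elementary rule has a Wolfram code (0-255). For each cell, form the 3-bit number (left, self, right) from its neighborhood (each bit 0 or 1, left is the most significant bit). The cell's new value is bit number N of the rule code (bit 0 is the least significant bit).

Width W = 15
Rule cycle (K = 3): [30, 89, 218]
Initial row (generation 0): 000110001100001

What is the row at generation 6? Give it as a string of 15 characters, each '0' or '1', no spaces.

Gen 0: 000110001100001
Gen 1 (rule 30): 001101011010011
Gen 2 (rule 89): 101100011001011
Gen 3 (rule 218): 001110111110011
Gen 4 (rule 30): 011000100001110
Gen 5 (rule 89): 011110011101011
Gen 6 (rule 218): 111111111100011

Answer: 111111111100011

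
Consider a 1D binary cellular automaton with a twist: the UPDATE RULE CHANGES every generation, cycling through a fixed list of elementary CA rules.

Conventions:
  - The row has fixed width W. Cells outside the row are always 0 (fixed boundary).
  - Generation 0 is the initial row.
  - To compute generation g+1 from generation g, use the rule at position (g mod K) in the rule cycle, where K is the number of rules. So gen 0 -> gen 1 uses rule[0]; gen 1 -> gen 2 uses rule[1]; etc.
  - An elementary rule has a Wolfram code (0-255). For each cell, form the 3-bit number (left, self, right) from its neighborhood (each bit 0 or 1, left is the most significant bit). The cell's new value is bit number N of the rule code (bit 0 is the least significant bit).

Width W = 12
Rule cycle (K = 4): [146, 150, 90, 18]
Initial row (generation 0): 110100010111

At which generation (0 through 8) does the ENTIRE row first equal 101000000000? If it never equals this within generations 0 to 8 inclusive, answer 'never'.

Gen 0: 110100010111
Gen 1 (rule 146): 000010100010
Gen 2 (rule 150): 000110110111
Gen 3 (rule 90): 001110110101
Gen 4 (rule 18): 010000000000
Gen 5 (rule 146): 101000000000
Gen 6 (rule 150): 101100000000
Gen 7 (rule 90): 001110000000
Gen 8 (rule 18): 010001000000

Answer: 5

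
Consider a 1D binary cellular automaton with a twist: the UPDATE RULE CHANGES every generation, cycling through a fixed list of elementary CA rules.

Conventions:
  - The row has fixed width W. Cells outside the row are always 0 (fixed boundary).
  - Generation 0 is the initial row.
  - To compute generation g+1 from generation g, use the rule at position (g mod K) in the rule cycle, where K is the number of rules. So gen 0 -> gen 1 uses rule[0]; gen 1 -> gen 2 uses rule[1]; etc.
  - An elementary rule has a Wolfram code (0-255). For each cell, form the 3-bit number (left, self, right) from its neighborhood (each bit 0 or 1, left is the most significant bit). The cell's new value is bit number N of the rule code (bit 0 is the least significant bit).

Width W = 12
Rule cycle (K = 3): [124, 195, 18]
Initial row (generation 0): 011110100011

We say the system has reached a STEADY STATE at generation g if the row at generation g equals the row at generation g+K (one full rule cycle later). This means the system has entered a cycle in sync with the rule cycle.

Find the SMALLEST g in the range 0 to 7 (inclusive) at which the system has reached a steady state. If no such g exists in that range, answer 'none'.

Gen 0: 011110100011
Gen 1 (rule 124): 010011110011
Gen 2 (rule 195): 100101110101
Gen 3 (rule 18): 011000000000
Gen 4 (rule 124): 011100000000
Gen 5 (rule 195): 101101111111
Gen 6 (rule 18): 000000000000
Gen 7 (rule 124): 000000000000
Gen 8 (rule 195): 111111111111
Gen 9 (rule 18): 000000000000
Gen 10 (rule 124): 000000000000

Answer: 6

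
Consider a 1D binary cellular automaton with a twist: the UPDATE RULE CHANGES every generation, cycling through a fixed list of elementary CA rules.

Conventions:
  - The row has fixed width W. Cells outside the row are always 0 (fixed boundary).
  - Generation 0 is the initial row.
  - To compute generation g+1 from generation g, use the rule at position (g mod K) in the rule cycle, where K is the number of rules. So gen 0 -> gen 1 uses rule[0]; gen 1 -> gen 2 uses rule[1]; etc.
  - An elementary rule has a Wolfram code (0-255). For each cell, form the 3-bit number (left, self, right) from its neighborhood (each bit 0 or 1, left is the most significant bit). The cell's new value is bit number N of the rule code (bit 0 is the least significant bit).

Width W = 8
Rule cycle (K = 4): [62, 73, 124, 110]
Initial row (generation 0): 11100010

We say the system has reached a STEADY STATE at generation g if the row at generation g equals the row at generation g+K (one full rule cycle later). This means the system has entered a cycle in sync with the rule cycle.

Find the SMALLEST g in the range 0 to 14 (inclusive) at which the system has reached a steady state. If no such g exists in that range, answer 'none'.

Gen 0: 11100010
Gen 1 (rule 62): 10010111
Gen 2 (rule 73): 00000101
Gen 3 (rule 124): 00000111
Gen 4 (rule 110): 00001101
Gen 5 (rule 62): 00011011
Gen 6 (rule 73): 11011011
Gen 7 (rule 124): 11111111
Gen 8 (rule 110): 10000001
Gen 9 (rule 62): 11000011
Gen 10 (rule 73): 11011011
Gen 11 (rule 124): 11111111
Gen 12 (rule 110): 10000001
Gen 13 (rule 62): 11000011
Gen 14 (rule 73): 11011011
Gen 15 (rule 124): 11111111
Gen 16 (rule 110): 10000001
Gen 17 (rule 62): 11000011
Gen 18 (rule 73): 11011011

Answer: 6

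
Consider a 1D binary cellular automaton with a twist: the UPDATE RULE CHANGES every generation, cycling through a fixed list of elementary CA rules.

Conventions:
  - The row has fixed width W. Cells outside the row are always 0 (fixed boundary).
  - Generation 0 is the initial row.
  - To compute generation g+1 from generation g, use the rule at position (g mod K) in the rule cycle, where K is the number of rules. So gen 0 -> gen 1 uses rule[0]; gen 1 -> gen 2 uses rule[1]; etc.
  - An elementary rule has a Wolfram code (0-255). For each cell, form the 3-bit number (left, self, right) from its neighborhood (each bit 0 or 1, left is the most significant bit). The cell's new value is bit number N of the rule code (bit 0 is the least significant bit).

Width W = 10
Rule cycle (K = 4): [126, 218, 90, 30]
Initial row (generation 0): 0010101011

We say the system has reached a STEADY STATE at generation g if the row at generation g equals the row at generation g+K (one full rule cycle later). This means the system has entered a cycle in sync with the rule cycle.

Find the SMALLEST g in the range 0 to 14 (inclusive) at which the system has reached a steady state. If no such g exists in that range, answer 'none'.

Gen 0: 0010101011
Gen 1 (rule 126): 0111111111
Gen 2 (rule 218): 1111111111
Gen 3 (rule 90): 1000000001
Gen 4 (rule 30): 1100000011
Gen 5 (rule 126): 1110000111
Gen 6 (rule 218): 1111001111
Gen 7 (rule 90): 1001111001
Gen 8 (rule 30): 1111000111
Gen 9 (rule 126): 1001101101
Gen 10 (rule 218): 0111101100
Gen 11 (rule 90): 1100101110
Gen 12 (rule 30): 1011101001
Gen 13 (rule 126): 1110111111
Gen 14 (rule 218): 1110111111
Gen 15 (rule 90): 1010100001
Gen 16 (rule 30): 1010110011
Gen 17 (rule 126): 1111111111
Gen 18 (rule 218): 1111111111

Answer: none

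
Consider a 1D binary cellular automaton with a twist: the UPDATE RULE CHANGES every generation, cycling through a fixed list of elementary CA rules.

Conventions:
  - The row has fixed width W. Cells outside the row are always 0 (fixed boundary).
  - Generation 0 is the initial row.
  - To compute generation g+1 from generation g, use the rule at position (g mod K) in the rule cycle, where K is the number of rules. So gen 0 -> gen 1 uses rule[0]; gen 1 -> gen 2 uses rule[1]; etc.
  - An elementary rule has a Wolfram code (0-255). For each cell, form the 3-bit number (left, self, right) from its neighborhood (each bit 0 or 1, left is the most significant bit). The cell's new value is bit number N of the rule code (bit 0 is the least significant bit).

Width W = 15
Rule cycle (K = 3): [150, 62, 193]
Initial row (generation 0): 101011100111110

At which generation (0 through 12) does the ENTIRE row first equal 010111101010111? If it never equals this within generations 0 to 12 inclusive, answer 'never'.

Gen 0: 101011100111110
Gen 1 (rule 150): 101001011011101
Gen 2 (rule 62): 111111110110011
Gen 3 (rule 193): 011111110010001
Gen 4 (rule 150): 101111101111011
Gen 5 (rule 62): 111000011000110
Gen 6 (rule 193): 011011001010010
Gen 7 (rule 150): 100000111011111
Gen 8 (rule 62): 110001100110000
Gen 9 (rule 193): 010100100010111
Gen 10 (rule 150): 110111110110010
Gen 11 (rule 62): 101100001101111
Gen 12 (rule 193): 000101100100111

Answer: never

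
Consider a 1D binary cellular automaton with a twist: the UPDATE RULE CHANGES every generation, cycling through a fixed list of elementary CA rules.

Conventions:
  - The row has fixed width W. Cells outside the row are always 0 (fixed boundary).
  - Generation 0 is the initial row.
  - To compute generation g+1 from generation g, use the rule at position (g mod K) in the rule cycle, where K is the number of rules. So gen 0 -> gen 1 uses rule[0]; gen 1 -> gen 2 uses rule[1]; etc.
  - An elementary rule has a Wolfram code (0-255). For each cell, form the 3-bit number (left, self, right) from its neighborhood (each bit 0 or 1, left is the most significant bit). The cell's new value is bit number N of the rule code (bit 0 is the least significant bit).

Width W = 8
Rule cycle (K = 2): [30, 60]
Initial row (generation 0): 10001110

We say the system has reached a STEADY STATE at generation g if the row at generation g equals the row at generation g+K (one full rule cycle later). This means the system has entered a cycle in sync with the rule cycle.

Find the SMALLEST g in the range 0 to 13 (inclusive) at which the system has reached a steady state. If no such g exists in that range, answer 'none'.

Answer: none

Derivation:
Gen 0: 10001110
Gen 1 (rule 30): 11011001
Gen 2 (rule 60): 10110101
Gen 3 (rule 30): 10100101
Gen 4 (rule 60): 11110111
Gen 5 (rule 30): 10000100
Gen 6 (rule 60): 11000110
Gen 7 (rule 30): 10101101
Gen 8 (rule 60): 11111011
Gen 9 (rule 30): 10000010
Gen 10 (rule 60): 11000011
Gen 11 (rule 30): 10100110
Gen 12 (rule 60): 11110101
Gen 13 (rule 30): 10000101
Gen 14 (rule 60): 11000111
Gen 15 (rule 30): 10101100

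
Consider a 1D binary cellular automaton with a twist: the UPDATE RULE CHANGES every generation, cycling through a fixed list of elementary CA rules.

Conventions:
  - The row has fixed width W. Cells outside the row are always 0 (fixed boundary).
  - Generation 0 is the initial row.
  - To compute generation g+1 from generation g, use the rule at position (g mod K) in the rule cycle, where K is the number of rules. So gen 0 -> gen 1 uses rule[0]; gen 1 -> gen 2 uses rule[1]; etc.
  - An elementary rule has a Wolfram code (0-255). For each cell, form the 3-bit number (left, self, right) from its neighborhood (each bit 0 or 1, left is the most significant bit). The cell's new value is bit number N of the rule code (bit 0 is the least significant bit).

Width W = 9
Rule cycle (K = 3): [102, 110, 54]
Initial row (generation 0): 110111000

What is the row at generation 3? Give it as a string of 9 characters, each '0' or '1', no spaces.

Answer: 000100100

Derivation:
Gen 0: 110111000
Gen 1 (rule 102): 011001000
Gen 2 (rule 110): 111011000
Gen 3 (rule 54): 000100100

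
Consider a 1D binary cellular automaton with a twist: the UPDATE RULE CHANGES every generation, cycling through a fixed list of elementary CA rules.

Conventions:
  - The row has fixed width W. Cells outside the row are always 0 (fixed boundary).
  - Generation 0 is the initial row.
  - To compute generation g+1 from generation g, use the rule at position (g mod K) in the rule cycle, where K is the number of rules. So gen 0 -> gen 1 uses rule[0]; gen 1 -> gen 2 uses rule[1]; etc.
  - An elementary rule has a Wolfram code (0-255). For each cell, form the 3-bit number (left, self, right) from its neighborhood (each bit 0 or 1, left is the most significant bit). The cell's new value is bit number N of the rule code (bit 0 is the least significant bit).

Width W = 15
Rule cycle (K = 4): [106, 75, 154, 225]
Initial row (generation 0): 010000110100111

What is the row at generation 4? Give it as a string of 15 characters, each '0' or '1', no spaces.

Answer: 001111010001100

Derivation:
Gen 0: 010000110100111
Gen 1 (rule 106): 100001111001101
Gen 2 (rule 75): 001111001011100
Gen 3 (rule 154): 011110110011010
Gen 4 (rule 225): 001111010001100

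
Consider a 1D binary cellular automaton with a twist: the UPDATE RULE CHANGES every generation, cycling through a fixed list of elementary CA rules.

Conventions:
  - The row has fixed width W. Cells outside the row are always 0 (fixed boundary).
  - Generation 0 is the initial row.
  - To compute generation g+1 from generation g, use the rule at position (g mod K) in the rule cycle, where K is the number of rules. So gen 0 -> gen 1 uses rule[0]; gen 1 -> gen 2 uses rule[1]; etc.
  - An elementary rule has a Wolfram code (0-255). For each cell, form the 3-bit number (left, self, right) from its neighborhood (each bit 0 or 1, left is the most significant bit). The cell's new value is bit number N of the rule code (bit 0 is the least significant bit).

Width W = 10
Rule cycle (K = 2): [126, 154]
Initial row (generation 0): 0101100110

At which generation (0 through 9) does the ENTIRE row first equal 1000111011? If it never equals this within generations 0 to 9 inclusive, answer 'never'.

Answer: 9

Derivation:
Gen 0: 0101100110
Gen 1 (rule 126): 1111111111
Gen 2 (rule 154): 1111111110
Gen 3 (rule 126): 1000000011
Gen 4 (rule 154): 0100000110
Gen 5 (rule 126): 1110001111
Gen 6 (rule 154): 1101011110
Gen 7 (rule 126): 1111110011
Gen 8 (rule 154): 1111101110
Gen 9 (rule 126): 1000111011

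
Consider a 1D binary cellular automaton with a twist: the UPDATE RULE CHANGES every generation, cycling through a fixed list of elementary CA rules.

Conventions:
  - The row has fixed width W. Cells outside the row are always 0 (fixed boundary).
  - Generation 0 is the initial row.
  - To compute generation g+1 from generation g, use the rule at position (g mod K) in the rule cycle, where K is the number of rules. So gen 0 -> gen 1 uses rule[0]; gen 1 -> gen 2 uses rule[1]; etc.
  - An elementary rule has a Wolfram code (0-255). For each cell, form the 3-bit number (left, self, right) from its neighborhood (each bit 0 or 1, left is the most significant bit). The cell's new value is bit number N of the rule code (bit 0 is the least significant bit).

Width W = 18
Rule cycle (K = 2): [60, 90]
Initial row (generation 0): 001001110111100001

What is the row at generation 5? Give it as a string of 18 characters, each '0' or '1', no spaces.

Gen 0: 001001110111100001
Gen 1 (rule 60): 001101001100010001
Gen 2 (rule 90): 011100111110101010
Gen 3 (rule 60): 010010100001111111
Gen 4 (rule 90): 101100010011000001
Gen 5 (rule 60): 111010011010100001

Answer: 111010011010100001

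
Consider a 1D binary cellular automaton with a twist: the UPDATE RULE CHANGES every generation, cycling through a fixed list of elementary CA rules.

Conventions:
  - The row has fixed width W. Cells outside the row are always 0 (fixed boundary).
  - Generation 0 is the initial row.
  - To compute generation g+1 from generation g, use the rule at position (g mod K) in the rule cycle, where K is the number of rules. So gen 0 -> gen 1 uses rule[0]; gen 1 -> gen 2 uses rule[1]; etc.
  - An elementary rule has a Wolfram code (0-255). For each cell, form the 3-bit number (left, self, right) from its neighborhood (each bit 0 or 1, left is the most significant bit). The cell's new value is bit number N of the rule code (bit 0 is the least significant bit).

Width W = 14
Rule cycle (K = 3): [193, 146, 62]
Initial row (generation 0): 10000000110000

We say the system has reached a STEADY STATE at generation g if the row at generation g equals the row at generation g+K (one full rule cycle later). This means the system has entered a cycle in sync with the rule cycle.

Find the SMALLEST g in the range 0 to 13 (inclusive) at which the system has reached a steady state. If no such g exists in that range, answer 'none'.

Gen 0: 10000000110000
Gen 1 (rule 193): 00111110010111
Gen 2 (rule 146): 01011101100010
Gen 3 (rule 62): 11110011010111
Gen 4 (rule 193): 01110001000011
Gen 5 (rule 146): 10101010100100
Gen 6 (rule 62): 11111111111110
Gen 7 (rule 193): 01111111111110
Gen 8 (rule 146): 10111111111101
Gen 9 (rule 62): 11100000000011
Gen 10 (rule 193): 01101111111001
Gen 11 (rule 146): 10000111110110
Gen 12 (rule 62): 11001100001101
Gen 13 (rule 193): 01000101100100
Gen 14 (rule 146): 10101000011010
Gen 15 (rule 62): 11111100110111
Gen 16 (rule 193): 01111100010011

Answer: none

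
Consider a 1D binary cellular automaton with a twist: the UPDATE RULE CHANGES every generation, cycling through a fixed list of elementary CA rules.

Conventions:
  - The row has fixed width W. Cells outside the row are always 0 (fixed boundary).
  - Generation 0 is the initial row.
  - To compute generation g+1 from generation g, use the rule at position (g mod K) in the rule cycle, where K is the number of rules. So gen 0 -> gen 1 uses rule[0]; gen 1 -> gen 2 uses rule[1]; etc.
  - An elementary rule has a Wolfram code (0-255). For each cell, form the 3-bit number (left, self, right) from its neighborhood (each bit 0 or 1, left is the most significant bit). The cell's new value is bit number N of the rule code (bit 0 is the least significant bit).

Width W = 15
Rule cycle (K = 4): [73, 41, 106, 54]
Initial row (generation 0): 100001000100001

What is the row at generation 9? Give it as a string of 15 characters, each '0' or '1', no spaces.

Gen 0: 100001000100001
Gen 1 (rule 73): 001100010001100
Gen 2 (rule 41): 101001000101001
Gen 3 (rule 106): 010010001010010
Gen 4 (rule 54): 111111011111111
Gen 5 (rule 73): 100001010000001
Gen 6 (rule 41): 001100100111100
Gen 7 (rule 106): 011101001100100
Gen 8 (rule 54): 100011110011110
Gen 9 (rule 73): 001010010010010

Answer: 001010010010010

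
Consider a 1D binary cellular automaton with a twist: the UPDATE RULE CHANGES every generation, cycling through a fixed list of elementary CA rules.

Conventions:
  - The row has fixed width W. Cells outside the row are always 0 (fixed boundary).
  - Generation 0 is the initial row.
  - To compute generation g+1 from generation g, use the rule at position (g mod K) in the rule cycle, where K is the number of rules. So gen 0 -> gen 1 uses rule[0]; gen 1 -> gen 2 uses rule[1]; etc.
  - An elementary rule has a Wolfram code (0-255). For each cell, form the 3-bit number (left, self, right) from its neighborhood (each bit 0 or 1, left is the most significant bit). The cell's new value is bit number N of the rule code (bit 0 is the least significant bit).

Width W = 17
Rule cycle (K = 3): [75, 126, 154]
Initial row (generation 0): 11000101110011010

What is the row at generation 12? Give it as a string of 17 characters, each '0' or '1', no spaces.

Gen 0: 11000101110011010
Gen 1 (rule 75): 11011001010111000
Gen 2 (rule 126): 11111111111101100
Gen 3 (rule 154): 11111111111001010
Gen 4 (rule 75): 10000000001010000
Gen 5 (rule 126): 11000000011111000
Gen 6 (rule 154): 10100000111110100
Gen 7 (rule 75): 00001111100010001
Gen 8 (rule 126): 00011000110111011
Gen 9 (rule 154): 00110101100110010
Gen 10 (rule 75): 11110001101110100
Gen 11 (rule 126): 10011011111011110
Gen 12 (rule 154): 01110011110011101

Answer: 01110011110011101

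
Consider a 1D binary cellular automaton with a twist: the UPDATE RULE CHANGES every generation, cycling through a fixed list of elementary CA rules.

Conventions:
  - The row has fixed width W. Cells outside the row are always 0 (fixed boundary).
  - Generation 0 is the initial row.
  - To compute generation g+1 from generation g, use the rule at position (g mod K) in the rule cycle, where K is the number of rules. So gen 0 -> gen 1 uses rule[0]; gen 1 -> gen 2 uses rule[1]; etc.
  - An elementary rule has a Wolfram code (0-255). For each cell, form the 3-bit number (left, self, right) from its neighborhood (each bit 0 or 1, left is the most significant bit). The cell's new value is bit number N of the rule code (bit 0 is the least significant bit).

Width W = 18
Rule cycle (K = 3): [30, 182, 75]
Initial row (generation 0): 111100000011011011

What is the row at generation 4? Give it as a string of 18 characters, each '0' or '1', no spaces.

Answer: 100101011110100011

Derivation:
Gen 0: 111100000011011011
Gen 1 (rule 30): 100010000110010010
Gen 2 (rule 182): 110111001001111111
Gen 3 (rule 75): 110101010011000001
Gen 4 (rule 30): 100101011110100011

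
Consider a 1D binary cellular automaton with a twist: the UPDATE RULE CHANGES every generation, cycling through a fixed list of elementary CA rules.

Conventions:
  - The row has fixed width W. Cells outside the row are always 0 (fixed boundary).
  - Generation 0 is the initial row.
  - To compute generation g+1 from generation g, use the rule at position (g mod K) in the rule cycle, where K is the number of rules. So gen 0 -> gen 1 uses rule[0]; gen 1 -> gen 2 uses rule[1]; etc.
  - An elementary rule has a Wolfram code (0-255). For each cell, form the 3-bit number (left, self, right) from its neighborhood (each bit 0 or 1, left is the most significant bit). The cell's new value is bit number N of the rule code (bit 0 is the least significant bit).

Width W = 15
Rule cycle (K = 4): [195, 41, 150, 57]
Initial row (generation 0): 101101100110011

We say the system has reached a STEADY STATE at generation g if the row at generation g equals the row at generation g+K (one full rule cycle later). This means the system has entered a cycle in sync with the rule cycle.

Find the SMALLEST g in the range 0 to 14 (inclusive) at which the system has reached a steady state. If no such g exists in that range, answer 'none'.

Answer: none

Derivation:
Gen 0: 101101100110011
Gen 1 (rule 195): 000100101010101
Gen 2 (rule 41): 110000010101010
Gen 3 (rule 150): 001000110101011
Gen 4 (rule 57): 100110101010110
Gen 5 (rule 195): 001010000000010
Gen 6 (rule 41): 100100111111000
Gen 7 (rule 150): 111111011110100
Gen 8 (rule 57): 100000110001011
Gen 9 (rule 195): 001111010110001
Gen 10 (rule 41): 101000101100100
Gen 11 (rule 150): 101101100011110
Gen 12 (rule 57): 011011011010001
Gen 13 (rule 195): 101001001000110
Gen 14 (rule 41): 010000000010100
Gen 15 (rule 150): 111000000110110
Gen 16 (rule 57): 100111110101101
Gen 17 (rule 195): 001011110000100
Gen 18 (rule 41): 100110000110001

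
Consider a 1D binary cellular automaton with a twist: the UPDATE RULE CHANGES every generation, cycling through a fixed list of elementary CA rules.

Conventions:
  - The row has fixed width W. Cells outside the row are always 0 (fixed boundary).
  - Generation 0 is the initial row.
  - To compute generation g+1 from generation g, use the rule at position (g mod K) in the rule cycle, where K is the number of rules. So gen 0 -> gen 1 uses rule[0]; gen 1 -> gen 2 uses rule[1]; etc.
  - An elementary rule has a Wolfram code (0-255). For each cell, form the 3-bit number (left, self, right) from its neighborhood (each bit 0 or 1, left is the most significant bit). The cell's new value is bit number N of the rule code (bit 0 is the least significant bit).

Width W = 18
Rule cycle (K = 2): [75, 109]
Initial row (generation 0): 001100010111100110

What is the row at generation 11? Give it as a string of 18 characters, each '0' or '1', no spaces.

Answer: 101000110101011010

Derivation:
Gen 0: 001100010111100110
Gen 1 (rule 75): 111101100100101110
Gen 2 (rule 109): 100111100100111010
Gen 3 (rule 75): 001100101001101000
Gen 4 (rule 109): 101100111001111011
Gen 5 (rule 75): 001101101011001011
Gen 6 (rule 109): 101111111111001111
Gen 7 (rule 75): 001000000001011001
Gen 8 (rule 109): 101011111101111001
Gen 9 (rule 75): 000010000101001010
Gen 10 (rule 109): 111010110111001110
Gen 11 (rule 75): 101000110101011010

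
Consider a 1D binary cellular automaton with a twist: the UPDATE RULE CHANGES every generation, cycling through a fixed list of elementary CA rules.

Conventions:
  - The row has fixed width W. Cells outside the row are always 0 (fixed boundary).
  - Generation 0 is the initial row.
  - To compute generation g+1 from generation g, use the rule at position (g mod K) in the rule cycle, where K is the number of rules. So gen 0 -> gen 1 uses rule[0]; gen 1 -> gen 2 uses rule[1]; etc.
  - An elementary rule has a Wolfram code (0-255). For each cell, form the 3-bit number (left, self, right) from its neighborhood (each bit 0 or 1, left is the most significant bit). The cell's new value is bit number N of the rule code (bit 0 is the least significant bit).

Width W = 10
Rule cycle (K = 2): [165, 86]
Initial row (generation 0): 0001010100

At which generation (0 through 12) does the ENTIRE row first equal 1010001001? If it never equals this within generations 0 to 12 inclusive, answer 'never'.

Answer: never

Derivation:
Gen 0: 0001010100
Gen 1 (rule 165): 1101111101
Gen 2 (rule 86): 0100000101
Gen 3 (rule 165): 0101110111
Gen 4 (rule 86): 1100010001
Gen 5 (rule 165): 0001010101
Gen 6 (rule 86): 0011010101
Gen 7 (rule 165): 1000111111
Gen 8 (rule 86): 1101000001
Gen 9 (rule 165): 0011011101
Gen 10 (rule 86): 0101000101
Gen 11 (rule 165): 0111010111
Gen 12 (rule 86): 1001010001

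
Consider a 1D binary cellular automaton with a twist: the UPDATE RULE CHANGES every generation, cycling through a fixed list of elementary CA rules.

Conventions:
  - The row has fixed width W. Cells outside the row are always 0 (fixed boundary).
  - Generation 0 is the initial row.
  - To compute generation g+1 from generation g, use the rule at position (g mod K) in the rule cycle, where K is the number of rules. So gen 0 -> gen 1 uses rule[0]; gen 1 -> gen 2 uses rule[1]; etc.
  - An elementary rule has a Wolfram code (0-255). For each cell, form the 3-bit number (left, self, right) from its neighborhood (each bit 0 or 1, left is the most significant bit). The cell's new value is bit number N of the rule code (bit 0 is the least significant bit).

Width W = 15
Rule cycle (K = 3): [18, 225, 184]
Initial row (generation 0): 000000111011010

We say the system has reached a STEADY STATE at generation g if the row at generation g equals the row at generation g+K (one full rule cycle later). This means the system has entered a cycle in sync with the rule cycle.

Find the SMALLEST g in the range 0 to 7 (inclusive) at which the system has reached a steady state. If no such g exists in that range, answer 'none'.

Gen 0: 000000111011010
Gen 1 (rule 18): 000001000000001
Gen 2 (rule 225): 111100011111100
Gen 3 (rule 184): 111010011111010
Gen 4 (rule 18): 000001100000001
Gen 5 (rule 225): 111100101111100
Gen 6 (rule 184): 111010011111010
Gen 7 (rule 18): 000001100000001
Gen 8 (rule 225): 111100101111100
Gen 9 (rule 184): 111010011111010
Gen 10 (rule 18): 000001100000001

Answer: 3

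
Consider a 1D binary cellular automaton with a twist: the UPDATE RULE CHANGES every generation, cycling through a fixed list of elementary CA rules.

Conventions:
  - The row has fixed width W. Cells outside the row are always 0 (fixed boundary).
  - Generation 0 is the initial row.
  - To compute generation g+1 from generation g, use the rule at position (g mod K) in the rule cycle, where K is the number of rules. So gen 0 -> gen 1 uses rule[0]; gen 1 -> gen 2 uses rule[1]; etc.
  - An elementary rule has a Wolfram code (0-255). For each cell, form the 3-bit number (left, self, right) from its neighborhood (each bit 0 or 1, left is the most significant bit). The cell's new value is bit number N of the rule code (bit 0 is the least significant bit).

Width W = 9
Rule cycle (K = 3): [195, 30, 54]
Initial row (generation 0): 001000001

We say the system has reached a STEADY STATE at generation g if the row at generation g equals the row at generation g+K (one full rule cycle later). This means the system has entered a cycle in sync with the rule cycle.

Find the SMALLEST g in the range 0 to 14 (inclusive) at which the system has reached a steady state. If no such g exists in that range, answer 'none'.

Gen 0: 001000001
Gen 1 (rule 195): 110011110
Gen 2 (rule 30): 101110001
Gen 3 (rule 54): 110001011
Gen 4 (rule 195): 010110001
Gen 5 (rule 30): 110101011
Gen 6 (rule 54): 001111100
Gen 7 (rule 195): 110111101
Gen 8 (rule 30): 100100001
Gen 9 (rule 54): 111110011
Gen 10 (rule 195): 011110101
Gen 11 (rule 30): 110000101
Gen 12 (rule 54): 001001111
Gen 13 (rule 195): 110010111
Gen 14 (rule 30): 101110100
Gen 15 (rule 54): 110001110
Gen 16 (rule 195): 010110110
Gen 17 (rule 30): 110100101

Answer: none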